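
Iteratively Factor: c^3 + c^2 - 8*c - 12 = (c - 3)*(c^2 + 4*c + 4) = (c - 3)*(c + 2)*(c + 2)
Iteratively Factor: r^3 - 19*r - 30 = (r + 2)*(r^2 - 2*r - 15) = (r + 2)*(r + 3)*(r - 5)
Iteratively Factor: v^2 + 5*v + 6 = (v + 3)*(v + 2)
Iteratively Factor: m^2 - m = (m)*(m - 1)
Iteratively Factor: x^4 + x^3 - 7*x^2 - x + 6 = (x - 1)*(x^3 + 2*x^2 - 5*x - 6) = (x - 2)*(x - 1)*(x^2 + 4*x + 3) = (x - 2)*(x - 1)*(x + 3)*(x + 1)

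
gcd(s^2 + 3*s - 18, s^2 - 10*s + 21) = s - 3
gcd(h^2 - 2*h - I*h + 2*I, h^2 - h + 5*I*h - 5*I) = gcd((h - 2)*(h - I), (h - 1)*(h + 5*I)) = 1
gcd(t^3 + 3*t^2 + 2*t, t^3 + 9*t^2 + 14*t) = t^2 + 2*t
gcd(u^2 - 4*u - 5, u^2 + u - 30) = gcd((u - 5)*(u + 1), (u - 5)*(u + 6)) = u - 5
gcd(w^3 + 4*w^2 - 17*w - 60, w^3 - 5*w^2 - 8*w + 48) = w^2 - w - 12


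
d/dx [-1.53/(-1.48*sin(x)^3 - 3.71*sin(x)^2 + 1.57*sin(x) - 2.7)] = (-6.7932*sin(x)^2 - 11.3526*sin(x) + 2.4021)*cos(x)/(1.48*sin(x)^3 + 3.71*sin(x)^2 - 1.57*sin(x) + 2.7)^2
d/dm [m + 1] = 1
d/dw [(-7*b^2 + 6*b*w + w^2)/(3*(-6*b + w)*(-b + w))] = -13*b/(108*b^2 - 36*b*w + 3*w^2)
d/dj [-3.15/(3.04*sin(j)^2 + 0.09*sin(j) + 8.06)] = (19.152*sin(j) + 0.2835)*cos(j)/(3.04*sin(j)^2 + 0.09*sin(j) + 8.06)^2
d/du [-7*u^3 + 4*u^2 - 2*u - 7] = -21*u^2 + 8*u - 2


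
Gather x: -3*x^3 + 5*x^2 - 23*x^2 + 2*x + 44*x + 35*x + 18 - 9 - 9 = -3*x^3 - 18*x^2 + 81*x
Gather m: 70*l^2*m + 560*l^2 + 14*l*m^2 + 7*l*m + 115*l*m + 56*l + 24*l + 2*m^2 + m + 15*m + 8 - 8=560*l^2 + 80*l + m^2*(14*l + 2) + m*(70*l^2 + 122*l + 16)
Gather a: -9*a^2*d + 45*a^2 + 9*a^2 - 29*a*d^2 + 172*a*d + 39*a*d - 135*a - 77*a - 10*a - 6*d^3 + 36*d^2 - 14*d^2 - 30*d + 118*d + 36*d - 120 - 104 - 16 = a^2*(54 - 9*d) + a*(-29*d^2 + 211*d - 222) - 6*d^3 + 22*d^2 + 124*d - 240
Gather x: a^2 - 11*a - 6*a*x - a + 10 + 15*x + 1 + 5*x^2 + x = a^2 - 12*a + 5*x^2 + x*(16 - 6*a) + 11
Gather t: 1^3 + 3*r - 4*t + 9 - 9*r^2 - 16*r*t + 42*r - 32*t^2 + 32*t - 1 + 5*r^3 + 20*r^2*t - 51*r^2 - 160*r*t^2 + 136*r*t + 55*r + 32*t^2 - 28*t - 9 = 5*r^3 - 60*r^2 - 160*r*t^2 + 100*r + t*(20*r^2 + 120*r)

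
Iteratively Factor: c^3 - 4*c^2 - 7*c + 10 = (c + 2)*(c^2 - 6*c + 5) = (c - 1)*(c + 2)*(c - 5)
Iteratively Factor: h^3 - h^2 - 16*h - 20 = (h - 5)*(h^2 + 4*h + 4) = (h - 5)*(h + 2)*(h + 2)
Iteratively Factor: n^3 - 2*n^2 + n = (n)*(n^2 - 2*n + 1) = n*(n - 1)*(n - 1)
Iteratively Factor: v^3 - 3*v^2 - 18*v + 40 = (v - 5)*(v^2 + 2*v - 8) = (v - 5)*(v - 2)*(v + 4)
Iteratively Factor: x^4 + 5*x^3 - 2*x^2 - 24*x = (x - 2)*(x^3 + 7*x^2 + 12*x) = (x - 2)*(x + 4)*(x^2 + 3*x) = (x - 2)*(x + 3)*(x + 4)*(x)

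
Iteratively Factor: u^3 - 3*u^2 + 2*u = (u - 1)*(u^2 - 2*u) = (u - 2)*(u - 1)*(u)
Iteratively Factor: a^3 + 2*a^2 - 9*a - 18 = (a + 2)*(a^2 - 9) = (a - 3)*(a + 2)*(a + 3)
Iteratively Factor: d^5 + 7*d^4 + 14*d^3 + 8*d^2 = (d)*(d^4 + 7*d^3 + 14*d^2 + 8*d) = d*(d + 1)*(d^3 + 6*d^2 + 8*d) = d*(d + 1)*(d + 2)*(d^2 + 4*d) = d*(d + 1)*(d + 2)*(d + 4)*(d)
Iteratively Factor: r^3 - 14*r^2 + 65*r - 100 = (r - 5)*(r^2 - 9*r + 20) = (r - 5)*(r - 4)*(r - 5)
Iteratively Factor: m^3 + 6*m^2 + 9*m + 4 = (m + 4)*(m^2 + 2*m + 1) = (m + 1)*(m + 4)*(m + 1)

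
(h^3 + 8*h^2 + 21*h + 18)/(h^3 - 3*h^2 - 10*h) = (h^2 + 6*h + 9)/(h*(h - 5))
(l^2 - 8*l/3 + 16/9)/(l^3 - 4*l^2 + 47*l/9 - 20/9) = (3*l - 4)/(3*l^2 - 8*l + 5)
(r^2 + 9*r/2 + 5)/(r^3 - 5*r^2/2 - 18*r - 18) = (2*r + 5)/(2*r^2 - 9*r - 18)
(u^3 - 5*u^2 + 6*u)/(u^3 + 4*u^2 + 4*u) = (u^2 - 5*u + 6)/(u^2 + 4*u + 4)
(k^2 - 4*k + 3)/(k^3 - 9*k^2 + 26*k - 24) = (k - 1)/(k^2 - 6*k + 8)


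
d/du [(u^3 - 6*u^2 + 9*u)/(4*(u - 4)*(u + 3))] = (u^4 - 2*u^3 - 39*u^2 + 144*u - 108)/(4*(u^4 - 2*u^3 - 23*u^2 + 24*u + 144))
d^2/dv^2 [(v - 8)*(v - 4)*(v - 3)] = 6*v - 30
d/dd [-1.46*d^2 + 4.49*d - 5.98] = 4.49 - 2.92*d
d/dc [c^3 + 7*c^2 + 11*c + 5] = 3*c^2 + 14*c + 11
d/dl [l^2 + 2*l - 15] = 2*l + 2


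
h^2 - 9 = (h - 3)*(h + 3)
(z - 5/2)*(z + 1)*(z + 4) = z^3 + 5*z^2/2 - 17*z/2 - 10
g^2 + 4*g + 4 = (g + 2)^2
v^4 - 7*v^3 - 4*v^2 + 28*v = v*(v - 7)*(v - 2)*(v + 2)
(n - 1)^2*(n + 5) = n^3 + 3*n^2 - 9*n + 5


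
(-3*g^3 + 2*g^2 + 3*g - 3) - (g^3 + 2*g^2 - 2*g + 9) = -4*g^3 + 5*g - 12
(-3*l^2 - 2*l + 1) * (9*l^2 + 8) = -27*l^4 - 18*l^3 - 15*l^2 - 16*l + 8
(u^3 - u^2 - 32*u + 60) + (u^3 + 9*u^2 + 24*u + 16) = 2*u^3 + 8*u^2 - 8*u + 76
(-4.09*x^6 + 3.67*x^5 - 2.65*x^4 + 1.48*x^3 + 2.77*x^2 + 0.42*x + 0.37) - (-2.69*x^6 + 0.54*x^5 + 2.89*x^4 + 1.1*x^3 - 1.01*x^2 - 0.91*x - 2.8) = -1.4*x^6 + 3.13*x^5 - 5.54*x^4 + 0.38*x^3 + 3.78*x^2 + 1.33*x + 3.17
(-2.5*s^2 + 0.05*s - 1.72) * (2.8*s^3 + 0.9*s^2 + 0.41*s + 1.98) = -7.0*s^5 - 2.11*s^4 - 5.796*s^3 - 6.4775*s^2 - 0.6062*s - 3.4056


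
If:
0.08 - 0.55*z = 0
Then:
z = 0.15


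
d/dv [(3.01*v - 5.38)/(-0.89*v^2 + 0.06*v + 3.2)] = (2.6789*v^2 - 9.5764*v + 9.9548)/(0.7921*v^4 - 0.1068*v^3 - 5.6924*v^2 + 0.384*v + 10.24)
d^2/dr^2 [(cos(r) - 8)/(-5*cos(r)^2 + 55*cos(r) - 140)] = (9*(1 - cos(2*r))^2*cos(r)/4 - 21*(1 - cos(2*r))^2/4 - 1970*cos(r) + 121*cos(2*r) + 51*cos(3*r)/2 - cos(5*r)/2 + 1014)/(5*(cos(r) - 7)^3*(cos(r) - 4)^3)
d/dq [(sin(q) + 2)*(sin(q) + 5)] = (2*sin(q) + 7)*cos(q)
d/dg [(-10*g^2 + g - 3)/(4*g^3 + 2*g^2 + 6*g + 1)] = (40*g^4 - 8*g^3 - 26*g^2 - 8*g + 19)/(16*g^6 + 16*g^5 + 52*g^4 + 32*g^3 + 40*g^2 + 12*g + 1)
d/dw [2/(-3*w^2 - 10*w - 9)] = 4*(3*w + 5)/(3*w^2 + 10*w + 9)^2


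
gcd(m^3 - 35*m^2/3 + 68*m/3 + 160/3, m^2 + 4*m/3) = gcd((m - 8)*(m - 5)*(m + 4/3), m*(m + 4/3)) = m + 4/3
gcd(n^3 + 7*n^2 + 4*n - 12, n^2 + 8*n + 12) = n^2 + 8*n + 12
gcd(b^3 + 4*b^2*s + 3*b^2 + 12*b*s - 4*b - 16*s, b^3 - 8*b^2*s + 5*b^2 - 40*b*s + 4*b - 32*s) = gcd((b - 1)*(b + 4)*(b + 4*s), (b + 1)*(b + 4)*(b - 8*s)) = b + 4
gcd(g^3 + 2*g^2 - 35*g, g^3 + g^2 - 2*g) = g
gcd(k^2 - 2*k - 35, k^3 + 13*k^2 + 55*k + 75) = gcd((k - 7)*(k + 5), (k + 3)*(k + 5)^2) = k + 5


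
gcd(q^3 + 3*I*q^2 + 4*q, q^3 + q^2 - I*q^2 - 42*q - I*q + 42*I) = q - I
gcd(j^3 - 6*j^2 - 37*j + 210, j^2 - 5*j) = j - 5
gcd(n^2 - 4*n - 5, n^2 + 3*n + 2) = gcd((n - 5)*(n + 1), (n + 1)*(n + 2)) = n + 1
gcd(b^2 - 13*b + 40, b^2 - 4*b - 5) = b - 5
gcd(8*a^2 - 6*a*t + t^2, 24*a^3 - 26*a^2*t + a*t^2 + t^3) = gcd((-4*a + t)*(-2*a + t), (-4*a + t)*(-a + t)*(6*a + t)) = -4*a + t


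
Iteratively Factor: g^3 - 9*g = (g)*(g^2 - 9) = g*(g + 3)*(g - 3)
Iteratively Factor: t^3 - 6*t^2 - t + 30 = (t - 3)*(t^2 - 3*t - 10) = (t - 5)*(t - 3)*(t + 2)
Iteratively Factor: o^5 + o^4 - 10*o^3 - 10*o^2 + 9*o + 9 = (o + 3)*(o^4 - 2*o^3 - 4*o^2 + 2*o + 3) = (o - 3)*(o + 3)*(o^3 + o^2 - o - 1) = (o - 3)*(o - 1)*(o + 3)*(o^2 + 2*o + 1) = (o - 3)*(o - 1)*(o + 1)*(o + 3)*(o + 1)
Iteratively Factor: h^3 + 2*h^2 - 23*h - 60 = (h - 5)*(h^2 + 7*h + 12) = (h - 5)*(h + 3)*(h + 4)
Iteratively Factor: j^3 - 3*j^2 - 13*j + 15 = (j + 3)*(j^2 - 6*j + 5) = (j - 1)*(j + 3)*(j - 5)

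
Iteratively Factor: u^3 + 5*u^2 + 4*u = (u + 4)*(u^2 + u) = (u + 1)*(u + 4)*(u)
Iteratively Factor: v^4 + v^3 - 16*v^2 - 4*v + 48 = (v - 3)*(v^3 + 4*v^2 - 4*v - 16) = (v - 3)*(v + 2)*(v^2 + 2*v - 8) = (v - 3)*(v - 2)*(v + 2)*(v + 4)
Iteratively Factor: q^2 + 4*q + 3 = (q + 3)*(q + 1)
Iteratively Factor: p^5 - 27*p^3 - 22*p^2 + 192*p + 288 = (p - 4)*(p^4 + 4*p^3 - 11*p^2 - 66*p - 72) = (p - 4)^2*(p^3 + 8*p^2 + 21*p + 18) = (p - 4)^2*(p + 3)*(p^2 + 5*p + 6) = (p - 4)^2*(p + 3)^2*(p + 2)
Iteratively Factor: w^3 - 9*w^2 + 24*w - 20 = (w - 2)*(w^2 - 7*w + 10) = (w - 5)*(w - 2)*(w - 2)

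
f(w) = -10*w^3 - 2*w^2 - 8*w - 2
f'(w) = -30*w^2 - 4*w - 8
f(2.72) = -239.79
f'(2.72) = -240.83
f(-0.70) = 6.05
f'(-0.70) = -19.90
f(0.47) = -7.24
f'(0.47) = -16.51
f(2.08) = -117.28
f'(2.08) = -146.11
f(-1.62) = 48.23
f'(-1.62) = -80.25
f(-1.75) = 59.47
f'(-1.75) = -92.88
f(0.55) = -8.67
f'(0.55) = -19.28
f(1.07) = -25.10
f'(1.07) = -46.63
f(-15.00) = 33418.00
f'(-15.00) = -6698.00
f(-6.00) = 2134.00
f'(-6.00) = -1064.00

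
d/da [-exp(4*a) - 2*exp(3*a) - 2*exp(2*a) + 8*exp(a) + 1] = (-4*exp(3*a) - 6*exp(2*a) - 4*exp(a) + 8)*exp(a)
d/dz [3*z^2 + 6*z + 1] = 6*z + 6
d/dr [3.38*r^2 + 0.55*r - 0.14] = 6.76*r + 0.55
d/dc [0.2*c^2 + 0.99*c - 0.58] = 0.4*c + 0.99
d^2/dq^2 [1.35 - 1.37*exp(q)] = -1.37*exp(q)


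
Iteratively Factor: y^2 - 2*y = (y)*(y - 2)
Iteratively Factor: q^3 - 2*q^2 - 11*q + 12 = (q - 1)*(q^2 - q - 12) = (q - 4)*(q - 1)*(q + 3)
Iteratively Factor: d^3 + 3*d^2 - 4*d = (d + 4)*(d^2 - d) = d*(d + 4)*(d - 1)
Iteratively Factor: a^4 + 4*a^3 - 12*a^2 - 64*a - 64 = (a - 4)*(a^3 + 8*a^2 + 20*a + 16) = (a - 4)*(a + 2)*(a^2 + 6*a + 8) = (a - 4)*(a + 2)^2*(a + 4)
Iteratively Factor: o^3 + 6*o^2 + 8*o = (o + 2)*(o^2 + 4*o) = o*(o + 2)*(o + 4)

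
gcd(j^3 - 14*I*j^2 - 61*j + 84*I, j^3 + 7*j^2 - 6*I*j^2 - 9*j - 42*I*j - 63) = j - 3*I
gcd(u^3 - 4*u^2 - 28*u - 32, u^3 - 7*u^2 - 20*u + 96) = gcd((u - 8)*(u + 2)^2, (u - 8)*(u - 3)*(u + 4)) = u - 8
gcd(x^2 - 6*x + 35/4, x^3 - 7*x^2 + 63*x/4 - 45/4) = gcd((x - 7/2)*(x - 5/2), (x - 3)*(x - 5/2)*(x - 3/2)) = x - 5/2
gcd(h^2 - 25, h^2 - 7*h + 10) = h - 5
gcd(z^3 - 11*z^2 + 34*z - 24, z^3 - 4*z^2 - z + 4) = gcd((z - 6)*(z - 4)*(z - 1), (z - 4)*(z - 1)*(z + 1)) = z^2 - 5*z + 4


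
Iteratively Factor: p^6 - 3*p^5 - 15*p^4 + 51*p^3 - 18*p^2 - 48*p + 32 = (p + 4)*(p^5 - 7*p^4 + 13*p^3 - p^2 - 14*p + 8) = (p + 1)*(p + 4)*(p^4 - 8*p^3 + 21*p^2 - 22*p + 8) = (p - 1)*(p + 1)*(p + 4)*(p^3 - 7*p^2 + 14*p - 8) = (p - 1)^2*(p + 1)*(p + 4)*(p^2 - 6*p + 8) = (p - 2)*(p - 1)^2*(p + 1)*(p + 4)*(p - 4)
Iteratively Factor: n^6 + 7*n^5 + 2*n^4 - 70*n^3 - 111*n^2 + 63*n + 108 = (n + 4)*(n^5 + 3*n^4 - 10*n^3 - 30*n^2 + 9*n + 27) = (n + 1)*(n + 4)*(n^4 + 2*n^3 - 12*n^2 - 18*n + 27) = (n + 1)*(n + 3)*(n + 4)*(n^3 - n^2 - 9*n + 9) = (n + 1)*(n + 3)^2*(n + 4)*(n^2 - 4*n + 3) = (n - 1)*(n + 1)*(n + 3)^2*(n + 4)*(n - 3)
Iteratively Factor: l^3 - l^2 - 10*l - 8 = (l + 1)*(l^2 - 2*l - 8) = (l - 4)*(l + 1)*(l + 2)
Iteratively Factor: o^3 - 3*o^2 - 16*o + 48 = (o + 4)*(o^2 - 7*o + 12) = (o - 4)*(o + 4)*(o - 3)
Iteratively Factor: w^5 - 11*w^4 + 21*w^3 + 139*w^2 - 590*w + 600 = (w - 3)*(w^4 - 8*w^3 - 3*w^2 + 130*w - 200) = (w - 5)*(w - 3)*(w^3 - 3*w^2 - 18*w + 40) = (w - 5)^2*(w - 3)*(w^2 + 2*w - 8) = (w - 5)^2*(w - 3)*(w + 4)*(w - 2)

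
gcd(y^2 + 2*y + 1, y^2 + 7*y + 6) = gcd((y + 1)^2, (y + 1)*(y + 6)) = y + 1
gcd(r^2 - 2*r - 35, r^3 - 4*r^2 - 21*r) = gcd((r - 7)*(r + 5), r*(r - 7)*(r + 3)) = r - 7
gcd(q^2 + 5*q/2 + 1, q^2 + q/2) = q + 1/2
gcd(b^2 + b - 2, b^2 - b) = b - 1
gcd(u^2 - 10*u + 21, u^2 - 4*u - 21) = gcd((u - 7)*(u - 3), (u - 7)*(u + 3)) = u - 7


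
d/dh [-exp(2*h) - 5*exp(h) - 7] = (-2*exp(h) - 5)*exp(h)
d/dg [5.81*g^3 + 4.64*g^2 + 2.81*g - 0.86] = 17.43*g^2 + 9.28*g + 2.81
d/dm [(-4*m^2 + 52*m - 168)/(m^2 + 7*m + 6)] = 16*(-5*m^2 + 18*m + 93)/(m^4 + 14*m^3 + 61*m^2 + 84*m + 36)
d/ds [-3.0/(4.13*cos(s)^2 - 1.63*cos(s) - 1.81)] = (4.89 - 24.78*cos(s))*sin(s)/(-4.13*cos(s)^2 + 1.63*cos(s) + 1.81)^2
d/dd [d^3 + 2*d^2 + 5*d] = 3*d^2 + 4*d + 5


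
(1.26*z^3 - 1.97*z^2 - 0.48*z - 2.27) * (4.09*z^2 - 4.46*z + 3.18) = 5.1534*z^5 - 13.6769*z^4 + 10.8298*z^3 - 13.4081*z^2 + 8.5978*z - 7.2186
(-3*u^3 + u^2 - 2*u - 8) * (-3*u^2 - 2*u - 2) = 9*u^5 + 3*u^4 + 10*u^3 + 26*u^2 + 20*u + 16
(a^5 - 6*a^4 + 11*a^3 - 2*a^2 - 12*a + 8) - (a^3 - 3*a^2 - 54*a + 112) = a^5 - 6*a^4 + 10*a^3 + a^2 + 42*a - 104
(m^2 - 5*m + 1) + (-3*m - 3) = m^2 - 8*m - 2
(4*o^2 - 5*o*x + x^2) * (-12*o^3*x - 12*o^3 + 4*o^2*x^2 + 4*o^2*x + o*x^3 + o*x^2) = -48*o^5*x - 48*o^5 + 76*o^4*x^2 + 76*o^4*x - 28*o^3*x^3 - 28*o^3*x^2 - o^2*x^4 - o^2*x^3 + o*x^5 + o*x^4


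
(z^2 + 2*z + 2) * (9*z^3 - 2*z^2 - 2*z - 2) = 9*z^5 + 16*z^4 + 12*z^3 - 10*z^2 - 8*z - 4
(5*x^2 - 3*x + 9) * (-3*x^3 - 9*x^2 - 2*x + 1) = -15*x^5 - 36*x^4 - 10*x^3 - 70*x^2 - 21*x + 9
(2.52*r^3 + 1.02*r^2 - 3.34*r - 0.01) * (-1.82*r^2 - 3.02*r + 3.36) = -4.5864*r^5 - 9.4668*r^4 + 11.4656*r^3 + 13.5322*r^2 - 11.1922*r - 0.0336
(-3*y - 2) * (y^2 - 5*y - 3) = -3*y^3 + 13*y^2 + 19*y + 6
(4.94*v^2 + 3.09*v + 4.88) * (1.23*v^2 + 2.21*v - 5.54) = 6.0762*v^4 + 14.7181*v^3 - 14.5363*v^2 - 6.3338*v - 27.0352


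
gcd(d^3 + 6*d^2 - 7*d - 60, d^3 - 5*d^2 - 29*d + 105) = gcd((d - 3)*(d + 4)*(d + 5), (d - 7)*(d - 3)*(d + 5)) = d^2 + 2*d - 15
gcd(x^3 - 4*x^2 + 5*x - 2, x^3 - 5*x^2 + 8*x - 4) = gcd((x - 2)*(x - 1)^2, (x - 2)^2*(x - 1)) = x^2 - 3*x + 2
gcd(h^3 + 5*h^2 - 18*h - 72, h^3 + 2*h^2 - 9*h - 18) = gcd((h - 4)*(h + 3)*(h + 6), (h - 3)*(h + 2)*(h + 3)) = h + 3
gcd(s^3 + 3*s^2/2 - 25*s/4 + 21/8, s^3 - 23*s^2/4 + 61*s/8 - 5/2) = s - 1/2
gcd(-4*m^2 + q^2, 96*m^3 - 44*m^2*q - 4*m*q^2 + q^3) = -2*m + q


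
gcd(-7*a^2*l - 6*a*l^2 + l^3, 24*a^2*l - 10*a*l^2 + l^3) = l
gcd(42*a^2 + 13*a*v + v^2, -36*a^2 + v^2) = 6*a + v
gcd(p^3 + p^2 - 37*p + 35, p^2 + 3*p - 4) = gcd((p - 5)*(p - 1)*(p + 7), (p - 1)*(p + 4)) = p - 1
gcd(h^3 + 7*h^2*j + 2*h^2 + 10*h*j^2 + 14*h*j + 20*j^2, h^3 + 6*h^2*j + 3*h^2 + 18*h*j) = 1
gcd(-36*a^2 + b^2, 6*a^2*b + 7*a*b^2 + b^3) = 6*a + b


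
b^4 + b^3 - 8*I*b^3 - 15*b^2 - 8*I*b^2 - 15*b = b*(b + 1)*(b - 5*I)*(b - 3*I)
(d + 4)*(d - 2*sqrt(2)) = d^2 - 2*sqrt(2)*d + 4*d - 8*sqrt(2)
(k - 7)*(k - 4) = k^2 - 11*k + 28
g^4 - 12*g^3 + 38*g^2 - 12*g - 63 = (g - 7)*(g - 3)^2*(g + 1)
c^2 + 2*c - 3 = (c - 1)*(c + 3)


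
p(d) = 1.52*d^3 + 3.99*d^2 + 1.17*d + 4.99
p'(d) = 4.56*d^2 + 7.98*d + 1.17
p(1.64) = 24.34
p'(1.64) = 26.52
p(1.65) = 24.61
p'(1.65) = 26.75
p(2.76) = 70.57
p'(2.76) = 57.93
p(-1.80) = 6.95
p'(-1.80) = 1.58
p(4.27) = 201.07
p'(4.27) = 118.39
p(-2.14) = 5.86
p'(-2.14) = 4.98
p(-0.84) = 5.92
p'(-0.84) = -2.32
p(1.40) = 18.62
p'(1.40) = 21.28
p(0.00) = 4.99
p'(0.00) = 1.17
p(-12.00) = -2061.05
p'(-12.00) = 562.05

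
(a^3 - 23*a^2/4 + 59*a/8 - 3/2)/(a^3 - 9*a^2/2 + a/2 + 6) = (a - 1/4)/(a + 1)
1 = 1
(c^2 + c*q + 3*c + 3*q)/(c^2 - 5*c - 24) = (c + q)/(c - 8)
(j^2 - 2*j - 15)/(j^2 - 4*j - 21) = (j - 5)/(j - 7)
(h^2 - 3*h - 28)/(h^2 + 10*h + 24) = (h - 7)/(h + 6)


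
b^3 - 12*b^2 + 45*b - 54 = (b - 6)*(b - 3)^2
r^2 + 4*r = r*(r + 4)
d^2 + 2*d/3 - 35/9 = (d - 5/3)*(d + 7/3)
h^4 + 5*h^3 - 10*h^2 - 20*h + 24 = (h - 2)*(h - 1)*(h + 2)*(h + 6)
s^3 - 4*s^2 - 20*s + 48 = (s - 6)*(s - 2)*(s + 4)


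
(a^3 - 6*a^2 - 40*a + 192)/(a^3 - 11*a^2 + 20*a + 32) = (a + 6)/(a + 1)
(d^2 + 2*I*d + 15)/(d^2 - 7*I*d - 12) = (d + 5*I)/(d - 4*I)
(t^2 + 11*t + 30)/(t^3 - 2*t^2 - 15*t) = (t^2 + 11*t + 30)/(t*(t^2 - 2*t - 15))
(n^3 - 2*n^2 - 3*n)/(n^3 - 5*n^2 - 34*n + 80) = n*(n^2 - 2*n - 3)/(n^3 - 5*n^2 - 34*n + 80)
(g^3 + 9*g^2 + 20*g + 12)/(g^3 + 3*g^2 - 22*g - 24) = (g + 2)/(g - 4)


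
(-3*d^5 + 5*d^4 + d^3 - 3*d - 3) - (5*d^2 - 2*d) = -3*d^5 + 5*d^4 + d^3 - 5*d^2 - d - 3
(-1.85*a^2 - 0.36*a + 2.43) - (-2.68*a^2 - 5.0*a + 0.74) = 0.83*a^2 + 4.64*a + 1.69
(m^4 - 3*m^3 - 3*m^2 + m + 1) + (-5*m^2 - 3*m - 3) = m^4 - 3*m^3 - 8*m^2 - 2*m - 2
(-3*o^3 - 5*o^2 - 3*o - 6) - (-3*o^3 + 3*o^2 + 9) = -8*o^2 - 3*o - 15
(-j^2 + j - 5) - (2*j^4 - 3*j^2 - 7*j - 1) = -2*j^4 + 2*j^2 + 8*j - 4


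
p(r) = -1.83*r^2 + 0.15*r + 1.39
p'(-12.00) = 44.07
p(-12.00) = -263.93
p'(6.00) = -21.81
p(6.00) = -63.59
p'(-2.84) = 10.54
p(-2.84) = -13.80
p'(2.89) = -10.43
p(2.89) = -13.46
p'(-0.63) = 2.46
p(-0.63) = 0.57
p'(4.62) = -16.76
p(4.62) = -36.98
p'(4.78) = -17.34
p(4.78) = -39.71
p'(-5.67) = 20.90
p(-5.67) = -58.29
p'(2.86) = -10.32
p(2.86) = -13.15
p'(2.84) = -10.24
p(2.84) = -12.94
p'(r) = 0.15 - 3.66*r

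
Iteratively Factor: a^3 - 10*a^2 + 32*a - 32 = (a - 2)*(a^2 - 8*a + 16) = (a - 4)*(a - 2)*(a - 4)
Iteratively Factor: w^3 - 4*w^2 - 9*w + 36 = (w - 4)*(w^2 - 9) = (w - 4)*(w - 3)*(w + 3)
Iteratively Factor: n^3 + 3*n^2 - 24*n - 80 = (n + 4)*(n^2 - n - 20) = (n + 4)^2*(n - 5)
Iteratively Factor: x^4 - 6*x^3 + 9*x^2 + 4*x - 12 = (x + 1)*(x^3 - 7*x^2 + 16*x - 12) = (x - 2)*(x + 1)*(x^2 - 5*x + 6) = (x - 2)^2*(x + 1)*(x - 3)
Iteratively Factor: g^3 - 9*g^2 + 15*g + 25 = (g - 5)*(g^2 - 4*g - 5) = (g - 5)^2*(g + 1)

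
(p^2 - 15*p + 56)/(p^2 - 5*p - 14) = (p - 8)/(p + 2)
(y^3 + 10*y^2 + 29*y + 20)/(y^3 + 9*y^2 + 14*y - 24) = (y^2 + 6*y + 5)/(y^2 + 5*y - 6)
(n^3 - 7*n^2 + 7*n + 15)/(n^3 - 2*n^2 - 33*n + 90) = (n + 1)/(n + 6)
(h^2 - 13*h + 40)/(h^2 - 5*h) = (h - 8)/h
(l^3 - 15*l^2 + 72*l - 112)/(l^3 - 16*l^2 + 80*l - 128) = (l - 7)/(l - 8)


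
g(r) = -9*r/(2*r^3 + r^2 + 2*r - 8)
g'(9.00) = 0.01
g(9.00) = -0.05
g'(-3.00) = -0.24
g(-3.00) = -0.46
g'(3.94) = 0.13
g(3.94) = -0.26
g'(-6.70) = -0.03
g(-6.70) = -0.10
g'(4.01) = 0.12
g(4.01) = -0.25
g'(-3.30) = -0.20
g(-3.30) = -0.39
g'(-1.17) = 0.18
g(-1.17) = -0.86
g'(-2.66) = -0.28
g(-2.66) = -0.55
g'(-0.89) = 0.50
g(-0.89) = -0.77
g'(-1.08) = 0.28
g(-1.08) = -0.84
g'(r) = -9*r*(-6*r^2 - 2*r - 2)/(2*r^3 + r^2 + 2*r - 8)^2 - 9/(2*r^3 + r^2 + 2*r - 8)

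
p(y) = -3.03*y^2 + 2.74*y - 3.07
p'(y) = 2.74 - 6.06*y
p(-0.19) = -3.70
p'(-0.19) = 3.89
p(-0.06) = -3.25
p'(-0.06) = 3.10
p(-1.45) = -13.41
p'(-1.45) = 11.53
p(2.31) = -12.91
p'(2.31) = -11.26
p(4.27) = -46.62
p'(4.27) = -23.14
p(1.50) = -5.78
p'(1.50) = -6.35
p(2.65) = -17.09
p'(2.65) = -13.32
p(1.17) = -4.01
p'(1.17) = -4.35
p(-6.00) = -128.59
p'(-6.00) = 39.10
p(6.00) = -95.71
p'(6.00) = -33.62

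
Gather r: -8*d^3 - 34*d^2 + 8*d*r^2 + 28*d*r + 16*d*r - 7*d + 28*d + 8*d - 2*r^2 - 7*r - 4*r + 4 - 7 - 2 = -8*d^3 - 34*d^2 + 29*d + r^2*(8*d - 2) + r*(44*d - 11) - 5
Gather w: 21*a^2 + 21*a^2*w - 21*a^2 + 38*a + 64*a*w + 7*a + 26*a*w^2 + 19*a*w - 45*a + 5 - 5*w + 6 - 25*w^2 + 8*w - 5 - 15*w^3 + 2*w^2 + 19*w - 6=-15*w^3 + w^2*(26*a - 23) + w*(21*a^2 + 83*a + 22)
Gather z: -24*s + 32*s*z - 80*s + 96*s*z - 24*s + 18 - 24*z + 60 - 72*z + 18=-128*s + z*(128*s - 96) + 96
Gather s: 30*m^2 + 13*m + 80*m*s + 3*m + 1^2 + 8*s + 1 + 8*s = 30*m^2 + 16*m + s*(80*m + 16) + 2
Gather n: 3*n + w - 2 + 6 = 3*n + w + 4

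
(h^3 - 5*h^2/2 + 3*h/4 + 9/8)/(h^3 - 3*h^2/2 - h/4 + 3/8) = (2*h - 3)/(2*h - 1)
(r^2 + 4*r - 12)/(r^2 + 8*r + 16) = (r^2 + 4*r - 12)/(r^2 + 8*r + 16)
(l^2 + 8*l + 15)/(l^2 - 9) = (l + 5)/(l - 3)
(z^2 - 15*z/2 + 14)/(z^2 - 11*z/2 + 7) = (z - 4)/(z - 2)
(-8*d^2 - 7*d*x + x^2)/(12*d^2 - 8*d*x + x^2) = (-8*d^2 - 7*d*x + x^2)/(12*d^2 - 8*d*x + x^2)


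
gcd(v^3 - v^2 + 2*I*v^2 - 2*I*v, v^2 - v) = v^2 - v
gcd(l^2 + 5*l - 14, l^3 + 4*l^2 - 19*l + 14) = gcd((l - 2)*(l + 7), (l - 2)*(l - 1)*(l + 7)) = l^2 + 5*l - 14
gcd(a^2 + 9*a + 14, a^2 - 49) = a + 7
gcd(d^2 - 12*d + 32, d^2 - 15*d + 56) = d - 8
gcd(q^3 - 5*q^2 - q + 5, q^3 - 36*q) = 1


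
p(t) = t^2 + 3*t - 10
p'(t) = 2*t + 3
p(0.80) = -6.96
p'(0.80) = 4.60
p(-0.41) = -11.06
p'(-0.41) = 2.18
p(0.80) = -6.96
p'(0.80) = 4.60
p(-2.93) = -10.21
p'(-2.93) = -2.86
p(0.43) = -8.53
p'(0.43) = 3.86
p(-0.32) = -10.86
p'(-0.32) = 2.36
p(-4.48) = -3.37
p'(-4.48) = -5.96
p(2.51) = 3.83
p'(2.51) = 8.02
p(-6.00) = 8.00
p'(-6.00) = -9.00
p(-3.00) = -10.00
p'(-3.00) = -3.00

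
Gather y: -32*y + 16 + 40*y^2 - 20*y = 40*y^2 - 52*y + 16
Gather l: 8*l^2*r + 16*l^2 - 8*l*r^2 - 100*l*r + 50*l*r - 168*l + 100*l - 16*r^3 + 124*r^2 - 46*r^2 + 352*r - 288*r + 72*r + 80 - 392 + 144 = l^2*(8*r + 16) + l*(-8*r^2 - 50*r - 68) - 16*r^3 + 78*r^2 + 136*r - 168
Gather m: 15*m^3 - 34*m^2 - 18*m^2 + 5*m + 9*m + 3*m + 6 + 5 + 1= 15*m^3 - 52*m^2 + 17*m + 12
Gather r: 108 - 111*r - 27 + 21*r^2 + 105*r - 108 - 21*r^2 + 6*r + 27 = 0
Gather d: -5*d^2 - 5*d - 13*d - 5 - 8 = -5*d^2 - 18*d - 13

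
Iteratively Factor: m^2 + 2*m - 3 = (m - 1)*(m + 3)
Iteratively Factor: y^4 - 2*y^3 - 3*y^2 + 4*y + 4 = (y - 2)*(y^3 - 3*y - 2) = (y - 2)*(y + 1)*(y^2 - y - 2) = (y - 2)^2*(y + 1)*(y + 1)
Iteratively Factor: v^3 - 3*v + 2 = (v - 1)*(v^2 + v - 2) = (v - 1)^2*(v + 2)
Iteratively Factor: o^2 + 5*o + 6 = (o + 3)*(o + 2)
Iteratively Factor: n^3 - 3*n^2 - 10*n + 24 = (n - 2)*(n^2 - n - 12) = (n - 2)*(n + 3)*(n - 4)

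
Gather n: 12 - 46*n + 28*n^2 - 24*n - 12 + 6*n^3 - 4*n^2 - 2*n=6*n^3 + 24*n^2 - 72*n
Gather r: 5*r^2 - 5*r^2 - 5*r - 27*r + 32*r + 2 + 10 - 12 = 0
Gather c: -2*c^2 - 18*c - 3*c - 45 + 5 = -2*c^2 - 21*c - 40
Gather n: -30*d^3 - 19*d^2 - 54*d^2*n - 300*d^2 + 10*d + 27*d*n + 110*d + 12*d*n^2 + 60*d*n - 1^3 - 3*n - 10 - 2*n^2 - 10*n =-30*d^3 - 319*d^2 + 120*d + n^2*(12*d - 2) + n*(-54*d^2 + 87*d - 13) - 11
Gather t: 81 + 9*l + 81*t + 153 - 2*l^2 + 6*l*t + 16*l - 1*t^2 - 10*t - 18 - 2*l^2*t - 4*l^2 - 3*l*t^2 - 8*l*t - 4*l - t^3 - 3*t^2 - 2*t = -6*l^2 + 21*l - t^3 + t^2*(-3*l - 4) + t*(-2*l^2 - 2*l + 69) + 216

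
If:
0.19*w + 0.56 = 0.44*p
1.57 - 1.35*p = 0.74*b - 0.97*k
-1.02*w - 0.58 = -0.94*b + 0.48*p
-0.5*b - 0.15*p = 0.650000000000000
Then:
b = -1.42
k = -2.16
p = 0.39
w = -2.05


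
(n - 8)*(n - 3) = n^2 - 11*n + 24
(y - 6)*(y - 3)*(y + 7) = y^3 - 2*y^2 - 45*y + 126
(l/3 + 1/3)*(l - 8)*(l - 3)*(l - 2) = l^4/3 - 4*l^3 + 11*l^2 - 2*l/3 - 16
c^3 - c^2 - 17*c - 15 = (c - 5)*(c + 1)*(c + 3)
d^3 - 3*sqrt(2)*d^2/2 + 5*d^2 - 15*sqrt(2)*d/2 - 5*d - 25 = (d + 5)*(d - 5*sqrt(2)/2)*(d + sqrt(2))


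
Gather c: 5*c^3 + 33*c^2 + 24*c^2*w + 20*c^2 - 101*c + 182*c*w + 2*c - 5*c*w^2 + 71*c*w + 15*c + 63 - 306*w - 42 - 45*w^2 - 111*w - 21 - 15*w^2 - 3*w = 5*c^3 + c^2*(24*w + 53) + c*(-5*w^2 + 253*w - 84) - 60*w^2 - 420*w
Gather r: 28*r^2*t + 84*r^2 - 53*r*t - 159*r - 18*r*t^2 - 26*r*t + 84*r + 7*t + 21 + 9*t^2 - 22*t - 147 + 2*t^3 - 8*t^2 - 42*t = r^2*(28*t + 84) + r*(-18*t^2 - 79*t - 75) + 2*t^3 + t^2 - 57*t - 126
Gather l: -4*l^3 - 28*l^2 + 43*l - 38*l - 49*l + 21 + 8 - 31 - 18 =-4*l^3 - 28*l^2 - 44*l - 20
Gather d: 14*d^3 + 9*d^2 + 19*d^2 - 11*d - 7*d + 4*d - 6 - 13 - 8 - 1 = 14*d^3 + 28*d^2 - 14*d - 28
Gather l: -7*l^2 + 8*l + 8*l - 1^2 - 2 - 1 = -7*l^2 + 16*l - 4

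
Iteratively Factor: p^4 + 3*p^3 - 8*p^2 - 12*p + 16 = (p + 4)*(p^3 - p^2 - 4*p + 4) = (p - 1)*(p + 4)*(p^2 - 4) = (p - 2)*(p - 1)*(p + 4)*(p + 2)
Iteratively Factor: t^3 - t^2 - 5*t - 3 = (t + 1)*(t^2 - 2*t - 3) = (t + 1)^2*(t - 3)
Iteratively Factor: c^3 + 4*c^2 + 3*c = (c)*(c^2 + 4*c + 3) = c*(c + 3)*(c + 1)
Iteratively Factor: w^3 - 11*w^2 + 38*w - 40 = (w - 4)*(w^2 - 7*w + 10) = (w - 5)*(w - 4)*(w - 2)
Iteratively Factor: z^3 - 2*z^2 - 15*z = (z + 3)*(z^2 - 5*z) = z*(z + 3)*(z - 5)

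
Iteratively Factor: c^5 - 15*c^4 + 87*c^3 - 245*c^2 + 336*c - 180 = (c - 3)*(c^4 - 12*c^3 + 51*c^2 - 92*c + 60) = (c - 3)*(c - 2)*(c^3 - 10*c^2 + 31*c - 30) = (c - 3)^2*(c - 2)*(c^2 - 7*c + 10) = (c - 3)^2*(c - 2)^2*(c - 5)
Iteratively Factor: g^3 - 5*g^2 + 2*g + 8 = (g + 1)*(g^2 - 6*g + 8) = (g - 4)*(g + 1)*(g - 2)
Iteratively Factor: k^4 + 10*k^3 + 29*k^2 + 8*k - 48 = (k - 1)*(k^3 + 11*k^2 + 40*k + 48) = (k - 1)*(k + 4)*(k^2 + 7*k + 12) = (k - 1)*(k + 4)^2*(k + 3)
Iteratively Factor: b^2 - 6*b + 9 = (b - 3)*(b - 3)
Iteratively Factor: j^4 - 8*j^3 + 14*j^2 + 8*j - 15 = (j - 1)*(j^3 - 7*j^2 + 7*j + 15) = (j - 1)*(j + 1)*(j^2 - 8*j + 15) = (j - 3)*(j - 1)*(j + 1)*(j - 5)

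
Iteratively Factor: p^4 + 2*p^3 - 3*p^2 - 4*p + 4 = (p - 1)*(p^3 + 3*p^2 - 4) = (p - 1)*(p + 2)*(p^2 + p - 2) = (p - 1)*(p + 2)^2*(p - 1)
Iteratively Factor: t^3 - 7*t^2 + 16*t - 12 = (t - 2)*(t^2 - 5*t + 6) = (t - 2)^2*(t - 3)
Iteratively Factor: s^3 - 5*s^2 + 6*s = (s - 3)*(s^2 - 2*s) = s*(s - 3)*(s - 2)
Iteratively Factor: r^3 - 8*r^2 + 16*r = (r - 4)*(r^2 - 4*r) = r*(r - 4)*(r - 4)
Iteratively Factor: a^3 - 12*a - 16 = (a + 2)*(a^2 - 2*a - 8) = (a + 2)^2*(a - 4)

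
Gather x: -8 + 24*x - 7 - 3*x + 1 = 21*x - 14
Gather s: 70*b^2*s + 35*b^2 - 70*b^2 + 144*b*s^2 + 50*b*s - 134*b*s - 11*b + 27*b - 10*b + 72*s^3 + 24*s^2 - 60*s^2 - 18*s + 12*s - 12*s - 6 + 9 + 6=-35*b^2 + 6*b + 72*s^3 + s^2*(144*b - 36) + s*(70*b^2 - 84*b - 18) + 9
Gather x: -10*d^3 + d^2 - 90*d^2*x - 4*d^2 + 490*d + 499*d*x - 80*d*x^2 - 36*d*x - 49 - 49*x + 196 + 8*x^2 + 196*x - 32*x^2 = -10*d^3 - 3*d^2 + 490*d + x^2*(-80*d - 24) + x*(-90*d^2 + 463*d + 147) + 147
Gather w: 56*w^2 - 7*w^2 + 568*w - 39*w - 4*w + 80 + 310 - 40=49*w^2 + 525*w + 350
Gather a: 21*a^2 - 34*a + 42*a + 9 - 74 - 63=21*a^2 + 8*a - 128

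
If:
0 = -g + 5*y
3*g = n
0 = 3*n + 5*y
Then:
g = 0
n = 0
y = 0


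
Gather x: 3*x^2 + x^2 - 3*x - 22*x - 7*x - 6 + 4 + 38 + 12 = 4*x^2 - 32*x + 48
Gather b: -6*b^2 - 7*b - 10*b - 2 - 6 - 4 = -6*b^2 - 17*b - 12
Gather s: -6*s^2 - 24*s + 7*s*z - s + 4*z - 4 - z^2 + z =-6*s^2 + s*(7*z - 25) - z^2 + 5*z - 4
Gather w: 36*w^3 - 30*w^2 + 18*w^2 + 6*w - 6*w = 36*w^3 - 12*w^2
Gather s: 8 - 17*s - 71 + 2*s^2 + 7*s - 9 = 2*s^2 - 10*s - 72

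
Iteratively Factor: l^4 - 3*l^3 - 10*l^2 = (l)*(l^3 - 3*l^2 - 10*l) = l*(l - 5)*(l^2 + 2*l) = l^2*(l - 5)*(l + 2)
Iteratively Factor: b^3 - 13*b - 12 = (b + 1)*(b^2 - b - 12) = (b + 1)*(b + 3)*(b - 4)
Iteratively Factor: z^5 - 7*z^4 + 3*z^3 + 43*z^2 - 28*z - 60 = (z - 2)*(z^4 - 5*z^3 - 7*z^2 + 29*z + 30) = (z - 2)*(z + 1)*(z^3 - 6*z^2 - z + 30) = (z - 3)*(z - 2)*(z + 1)*(z^2 - 3*z - 10) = (z - 3)*(z - 2)*(z + 1)*(z + 2)*(z - 5)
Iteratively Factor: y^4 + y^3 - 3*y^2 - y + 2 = (y + 2)*(y^3 - y^2 - y + 1) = (y + 1)*(y + 2)*(y^2 - 2*y + 1) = (y - 1)*(y + 1)*(y + 2)*(y - 1)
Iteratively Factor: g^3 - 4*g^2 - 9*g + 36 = (g - 4)*(g^2 - 9) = (g - 4)*(g - 3)*(g + 3)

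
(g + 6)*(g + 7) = g^2 + 13*g + 42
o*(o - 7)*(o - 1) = o^3 - 8*o^2 + 7*o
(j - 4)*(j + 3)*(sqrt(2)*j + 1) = sqrt(2)*j^3 - sqrt(2)*j^2 + j^2 - 12*sqrt(2)*j - j - 12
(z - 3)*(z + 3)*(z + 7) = z^3 + 7*z^2 - 9*z - 63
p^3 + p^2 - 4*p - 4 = (p - 2)*(p + 1)*(p + 2)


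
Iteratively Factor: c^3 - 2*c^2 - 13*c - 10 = (c + 2)*(c^2 - 4*c - 5) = (c - 5)*(c + 2)*(c + 1)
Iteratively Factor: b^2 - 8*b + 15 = (b - 3)*(b - 5)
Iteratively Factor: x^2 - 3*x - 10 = (x + 2)*(x - 5)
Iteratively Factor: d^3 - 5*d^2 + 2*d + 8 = (d - 2)*(d^2 - 3*d - 4) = (d - 2)*(d + 1)*(d - 4)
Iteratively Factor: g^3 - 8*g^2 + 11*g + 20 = (g + 1)*(g^2 - 9*g + 20) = (g - 5)*(g + 1)*(g - 4)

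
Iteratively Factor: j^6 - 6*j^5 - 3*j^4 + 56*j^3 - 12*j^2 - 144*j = (j + 2)*(j^5 - 8*j^4 + 13*j^3 + 30*j^2 - 72*j) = (j - 3)*(j + 2)*(j^4 - 5*j^3 - 2*j^2 + 24*j) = (j - 3)^2*(j + 2)*(j^3 - 2*j^2 - 8*j) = j*(j - 3)^2*(j + 2)*(j^2 - 2*j - 8) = j*(j - 4)*(j - 3)^2*(j + 2)*(j + 2)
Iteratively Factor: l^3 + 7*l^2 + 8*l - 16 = (l + 4)*(l^2 + 3*l - 4) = (l - 1)*(l + 4)*(l + 4)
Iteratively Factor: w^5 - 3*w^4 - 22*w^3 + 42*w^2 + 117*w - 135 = (w + 3)*(w^4 - 6*w^3 - 4*w^2 + 54*w - 45) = (w - 3)*(w + 3)*(w^3 - 3*w^2 - 13*w + 15) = (w - 5)*(w - 3)*(w + 3)*(w^2 + 2*w - 3) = (w - 5)*(w - 3)*(w + 3)^2*(w - 1)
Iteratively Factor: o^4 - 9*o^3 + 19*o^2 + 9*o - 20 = (o - 1)*(o^3 - 8*o^2 + 11*o + 20) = (o - 1)*(o + 1)*(o^2 - 9*o + 20) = (o - 4)*(o - 1)*(o + 1)*(o - 5)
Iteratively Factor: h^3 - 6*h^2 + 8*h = (h)*(h^2 - 6*h + 8) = h*(h - 4)*(h - 2)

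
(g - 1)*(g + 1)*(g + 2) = g^3 + 2*g^2 - g - 2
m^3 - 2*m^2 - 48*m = m*(m - 8)*(m + 6)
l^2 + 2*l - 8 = (l - 2)*(l + 4)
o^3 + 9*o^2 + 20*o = o*(o + 4)*(o + 5)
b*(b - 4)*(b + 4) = b^3 - 16*b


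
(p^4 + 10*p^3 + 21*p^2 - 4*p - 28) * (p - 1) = p^5 + 9*p^4 + 11*p^3 - 25*p^2 - 24*p + 28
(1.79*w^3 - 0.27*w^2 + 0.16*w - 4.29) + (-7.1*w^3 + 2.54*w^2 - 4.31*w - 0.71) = -5.31*w^3 + 2.27*w^2 - 4.15*w - 5.0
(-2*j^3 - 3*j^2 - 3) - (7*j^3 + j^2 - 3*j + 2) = -9*j^3 - 4*j^2 + 3*j - 5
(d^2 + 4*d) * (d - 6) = d^3 - 2*d^2 - 24*d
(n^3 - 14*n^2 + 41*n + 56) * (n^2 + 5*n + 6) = n^5 - 9*n^4 - 23*n^3 + 177*n^2 + 526*n + 336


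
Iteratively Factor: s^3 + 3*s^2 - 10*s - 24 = (s - 3)*(s^2 + 6*s + 8) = (s - 3)*(s + 4)*(s + 2)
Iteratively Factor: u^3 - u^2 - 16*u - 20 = (u - 5)*(u^2 + 4*u + 4) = (u - 5)*(u + 2)*(u + 2)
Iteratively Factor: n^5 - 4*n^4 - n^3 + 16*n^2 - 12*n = (n - 2)*(n^4 - 2*n^3 - 5*n^2 + 6*n) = n*(n - 2)*(n^3 - 2*n^2 - 5*n + 6) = n*(n - 2)*(n - 1)*(n^2 - n - 6) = n*(n - 3)*(n - 2)*(n - 1)*(n + 2)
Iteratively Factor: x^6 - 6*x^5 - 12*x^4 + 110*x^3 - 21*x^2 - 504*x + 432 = (x - 3)*(x^5 - 3*x^4 - 21*x^3 + 47*x^2 + 120*x - 144) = (x - 3)*(x - 1)*(x^4 - 2*x^3 - 23*x^2 + 24*x + 144) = (x - 3)*(x - 1)*(x + 3)*(x^3 - 5*x^2 - 8*x + 48) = (x - 4)*(x - 3)*(x - 1)*(x + 3)*(x^2 - x - 12) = (x - 4)^2*(x - 3)*(x - 1)*(x + 3)*(x + 3)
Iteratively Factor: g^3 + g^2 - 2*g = (g - 1)*(g^2 + 2*g) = (g - 1)*(g + 2)*(g)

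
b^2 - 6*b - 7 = (b - 7)*(b + 1)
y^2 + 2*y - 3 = (y - 1)*(y + 3)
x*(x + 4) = x^2 + 4*x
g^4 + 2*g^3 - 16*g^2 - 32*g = g*(g - 4)*(g + 2)*(g + 4)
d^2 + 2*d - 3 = (d - 1)*(d + 3)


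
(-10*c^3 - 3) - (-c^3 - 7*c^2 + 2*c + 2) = -9*c^3 + 7*c^2 - 2*c - 5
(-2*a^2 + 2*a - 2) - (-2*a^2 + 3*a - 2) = -a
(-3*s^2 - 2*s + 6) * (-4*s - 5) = 12*s^3 + 23*s^2 - 14*s - 30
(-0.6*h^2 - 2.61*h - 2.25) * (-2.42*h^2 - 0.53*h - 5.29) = 1.452*h^4 + 6.6342*h^3 + 10.0023*h^2 + 14.9994*h + 11.9025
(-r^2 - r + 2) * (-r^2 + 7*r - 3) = r^4 - 6*r^3 - 6*r^2 + 17*r - 6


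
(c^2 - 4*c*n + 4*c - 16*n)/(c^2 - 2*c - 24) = (c - 4*n)/(c - 6)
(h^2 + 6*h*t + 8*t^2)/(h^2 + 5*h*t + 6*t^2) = (h + 4*t)/(h + 3*t)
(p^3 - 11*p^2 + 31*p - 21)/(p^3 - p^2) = 1 - 10/p + 21/p^2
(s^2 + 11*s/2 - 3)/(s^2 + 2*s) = (s^2 + 11*s/2 - 3)/(s*(s + 2))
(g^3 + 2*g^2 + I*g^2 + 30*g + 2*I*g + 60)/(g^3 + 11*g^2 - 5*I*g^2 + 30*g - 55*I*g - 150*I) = (g^2 + g*(2 + 6*I) + 12*I)/(g^2 + 11*g + 30)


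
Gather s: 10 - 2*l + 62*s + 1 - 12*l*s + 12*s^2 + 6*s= -2*l + 12*s^2 + s*(68 - 12*l) + 11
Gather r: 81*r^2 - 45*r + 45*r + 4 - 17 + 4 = 81*r^2 - 9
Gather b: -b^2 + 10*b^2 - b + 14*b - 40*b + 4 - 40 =9*b^2 - 27*b - 36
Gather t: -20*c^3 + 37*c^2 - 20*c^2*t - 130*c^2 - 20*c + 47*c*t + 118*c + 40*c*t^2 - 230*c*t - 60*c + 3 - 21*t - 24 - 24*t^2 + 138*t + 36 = -20*c^3 - 93*c^2 + 38*c + t^2*(40*c - 24) + t*(-20*c^2 - 183*c + 117) + 15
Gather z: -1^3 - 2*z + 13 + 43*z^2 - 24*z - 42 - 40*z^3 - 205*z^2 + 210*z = -40*z^3 - 162*z^2 + 184*z - 30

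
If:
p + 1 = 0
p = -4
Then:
No Solution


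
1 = 1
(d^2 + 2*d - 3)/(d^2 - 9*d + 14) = (d^2 + 2*d - 3)/(d^2 - 9*d + 14)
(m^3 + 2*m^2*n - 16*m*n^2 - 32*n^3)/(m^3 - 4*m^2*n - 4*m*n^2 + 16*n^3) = (m + 4*n)/(m - 2*n)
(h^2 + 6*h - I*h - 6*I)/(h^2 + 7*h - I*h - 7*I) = (h + 6)/(h + 7)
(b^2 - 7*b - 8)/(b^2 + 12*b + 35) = (b^2 - 7*b - 8)/(b^2 + 12*b + 35)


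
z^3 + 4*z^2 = z^2*(z + 4)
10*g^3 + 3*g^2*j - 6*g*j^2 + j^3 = (-5*g + j)*(-2*g + j)*(g + j)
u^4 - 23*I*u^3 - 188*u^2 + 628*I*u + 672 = (u - 8*I)*(u - 7*I)*(u - 6*I)*(u - 2*I)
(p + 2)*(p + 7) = p^2 + 9*p + 14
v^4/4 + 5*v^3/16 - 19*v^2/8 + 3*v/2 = v*(v/4 + 1)*(v - 2)*(v - 3/4)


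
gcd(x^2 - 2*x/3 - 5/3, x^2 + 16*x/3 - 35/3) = x - 5/3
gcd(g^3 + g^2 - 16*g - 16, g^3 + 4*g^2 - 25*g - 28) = g^2 - 3*g - 4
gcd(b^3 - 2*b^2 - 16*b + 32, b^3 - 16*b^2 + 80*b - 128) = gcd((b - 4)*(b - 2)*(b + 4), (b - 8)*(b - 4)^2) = b - 4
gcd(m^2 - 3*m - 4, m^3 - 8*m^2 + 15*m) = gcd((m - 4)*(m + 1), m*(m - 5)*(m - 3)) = 1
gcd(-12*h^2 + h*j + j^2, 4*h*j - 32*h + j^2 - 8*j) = 4*h + j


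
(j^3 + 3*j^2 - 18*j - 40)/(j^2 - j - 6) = (j^2 + j - 20)/(j - 3)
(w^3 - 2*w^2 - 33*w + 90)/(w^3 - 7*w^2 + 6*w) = (w^3 - 2*w^2 - 33*w + 90)/(w*(w^2 - 7*w + 6))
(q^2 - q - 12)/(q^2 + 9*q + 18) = (q - 4)/(q + 6)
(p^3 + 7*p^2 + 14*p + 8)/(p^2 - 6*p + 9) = (p^3 + 7*p^2 + 14*p + 8)/(p^2 - 6*p + 9)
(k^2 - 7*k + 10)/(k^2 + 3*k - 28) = (k^2 - 7*k + 10)/(k^2 + 3*k - 28)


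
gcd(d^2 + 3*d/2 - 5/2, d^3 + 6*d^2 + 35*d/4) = d + 5/2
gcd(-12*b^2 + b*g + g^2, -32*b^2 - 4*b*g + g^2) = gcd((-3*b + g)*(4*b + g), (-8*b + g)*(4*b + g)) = 4*b + g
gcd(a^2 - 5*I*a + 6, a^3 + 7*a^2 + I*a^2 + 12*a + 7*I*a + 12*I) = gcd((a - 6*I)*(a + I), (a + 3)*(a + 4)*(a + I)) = a + I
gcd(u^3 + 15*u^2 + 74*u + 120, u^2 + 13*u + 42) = u + 6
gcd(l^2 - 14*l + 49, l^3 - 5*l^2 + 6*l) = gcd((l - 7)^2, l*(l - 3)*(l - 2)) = 1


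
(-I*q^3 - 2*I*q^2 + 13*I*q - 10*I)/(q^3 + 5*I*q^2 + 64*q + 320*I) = I*(-q^3 - 2*q^2 + 13*q - 10)/(q^3 + 5*I*q^2 + 64*q + 320*I)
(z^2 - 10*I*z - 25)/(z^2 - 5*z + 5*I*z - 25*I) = (z^2 - 10*I*z - 25)/(z^2 + 5*z*(-1 + I) - 25*I)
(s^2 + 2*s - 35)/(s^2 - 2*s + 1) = (s^2 + 2*s - 35)/(s^2 - 2*s + 1)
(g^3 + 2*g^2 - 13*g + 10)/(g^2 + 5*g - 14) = (g^2 + 4*g - 5)/(g + 7)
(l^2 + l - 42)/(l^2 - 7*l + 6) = (l + 7)/(l - 1)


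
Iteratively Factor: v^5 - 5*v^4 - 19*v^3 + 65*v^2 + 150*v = (v)*(v^4 - 5*v^3 - 19*v^2 + 65*v + 150) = v*(v - 5)*(v^3 - 19*v - 30) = v*(v - 5)^2*(v^2 + 5*v + 6) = v*(v - 5)^2*(v + 3)*(v + 2)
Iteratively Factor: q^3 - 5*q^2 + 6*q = (q)*(q^2 - 5*q + 6) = q*(q - 3)*(q - 2)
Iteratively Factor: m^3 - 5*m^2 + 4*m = (m - 1)*(m^2 - 4*m) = m*(m - 1)*(m - 4)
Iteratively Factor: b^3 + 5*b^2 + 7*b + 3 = (b + 1)*(b^2 + 4*b + 3) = (b + 1)*(b + 3)*(b + 1)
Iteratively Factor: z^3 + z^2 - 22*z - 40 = (z + 2)*(z^2 - z - 20) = (z - 5)*(z + 2)*(z + 4)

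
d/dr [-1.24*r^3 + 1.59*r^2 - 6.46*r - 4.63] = -3.72*r^2 + 3.18*r - 6.46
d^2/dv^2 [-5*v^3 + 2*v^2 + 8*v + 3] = 4 - 30*v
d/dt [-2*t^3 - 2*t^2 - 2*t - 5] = -6*t^2 - 4*t - 2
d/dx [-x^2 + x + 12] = 1 - 2*x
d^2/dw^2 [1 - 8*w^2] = -16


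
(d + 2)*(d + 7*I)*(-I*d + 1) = -I*d^3 + 8*d^2 - 2*I*d^2 + 16*d + 7*I*d + 14*I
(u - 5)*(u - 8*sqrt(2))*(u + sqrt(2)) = u^3 - 7*sqrt(2)*u^2 - 5*u^2 - 16*u + 35*sqrt(2)*u + 80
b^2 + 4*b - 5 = (b - 1)*(b + 5)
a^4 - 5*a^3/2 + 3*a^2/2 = a^2*(a - 3/2)*(a - 1)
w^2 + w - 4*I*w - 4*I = (w + 1)*(w - 4*I)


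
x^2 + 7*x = x*(x + 7)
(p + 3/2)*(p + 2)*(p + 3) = p^3 + 13*p^2/2 + 27*p/2 + 9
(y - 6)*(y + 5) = y^2 - y - 30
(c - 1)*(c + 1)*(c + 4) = c^3 + 4*c^2 - c - 4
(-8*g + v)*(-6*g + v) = 48*g^2 - 14*g*v + v^2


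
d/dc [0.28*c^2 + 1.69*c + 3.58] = 0.56*c + 1.69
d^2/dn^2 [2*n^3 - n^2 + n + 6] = 12*n - 2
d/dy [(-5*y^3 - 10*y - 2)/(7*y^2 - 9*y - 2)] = (-35*y^4 + 90*y^3 + 100*y^2 + 28*y + 2)/(49*y^4 - 126*y^3 + 53*y^2 + 36*y + 4)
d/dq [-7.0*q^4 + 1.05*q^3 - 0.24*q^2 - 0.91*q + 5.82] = -28.0*q^3 + 3.15*q^2 - 0.48*q - 0.91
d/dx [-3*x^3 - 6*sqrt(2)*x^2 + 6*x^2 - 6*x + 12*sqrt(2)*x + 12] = -9*x^2 - 12*sqrt(2)*x + 12*x - 6 + 12*sqrt(2)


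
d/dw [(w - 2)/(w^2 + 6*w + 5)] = (w^2 + 6*w - 2*(w - 2)*(w + 3) + 5)/(w^2 + 6*w + 5)^2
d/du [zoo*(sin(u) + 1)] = zoo*cos(u)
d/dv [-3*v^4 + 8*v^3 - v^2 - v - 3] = -12*v^3 + 24*v^2 - 2*v - 1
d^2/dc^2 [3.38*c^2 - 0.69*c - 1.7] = 6.76000000000000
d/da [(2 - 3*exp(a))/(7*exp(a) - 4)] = -2*exp(a)/(7*exp(a) - 4)^2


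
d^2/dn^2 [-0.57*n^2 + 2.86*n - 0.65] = -1.14000000000000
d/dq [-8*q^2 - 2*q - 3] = -16*q - 2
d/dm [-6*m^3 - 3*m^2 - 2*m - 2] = -18*m^2 - 6*m - 2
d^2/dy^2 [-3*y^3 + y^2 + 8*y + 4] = 2 - 18*y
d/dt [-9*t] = -9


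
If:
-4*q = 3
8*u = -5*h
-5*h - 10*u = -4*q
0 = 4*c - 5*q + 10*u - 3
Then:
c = 57/16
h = 12/5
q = -3/4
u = -3/2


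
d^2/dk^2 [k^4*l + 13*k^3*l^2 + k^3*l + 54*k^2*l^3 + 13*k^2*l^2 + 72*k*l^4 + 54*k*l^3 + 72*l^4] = 2*l*(6*k^2 + 39*k*l + 3*k + 54*l^2 + 13*l)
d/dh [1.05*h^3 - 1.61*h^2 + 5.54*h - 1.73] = 3.15*h^2 - 3.22*h + 5.54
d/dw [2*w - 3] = 2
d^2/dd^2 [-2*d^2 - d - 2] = -4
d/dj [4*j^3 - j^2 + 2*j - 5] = 12*j^2 - 2*j + 2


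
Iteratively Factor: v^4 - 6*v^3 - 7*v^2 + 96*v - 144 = (v - 3)*(v^3 - 3*v^2 - 16*v + 48) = (v - 3)*(v + 4)*(v^2 - 7*v + 12) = (v - 4)*(v - 3)*(v + 4)*(v - 3)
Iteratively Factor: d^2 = (d)*(d)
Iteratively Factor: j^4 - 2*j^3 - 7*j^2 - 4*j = (j)*(j^3 - 2*j^2 - 7*j - 4) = j*(j + 1)*(j^2 - 3*j - 4) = j*(j - 4)*(j + 1)*(j + 1)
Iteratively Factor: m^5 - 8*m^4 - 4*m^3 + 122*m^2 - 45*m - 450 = (m - 5)*(m^4 - 3*m^3 - 19*m^2 + 27*m + 90) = (m - 5)*(m - 3)*(m^3 - 19*m - 30) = (m - 5)^2*(m - 3)*(m^2 + 5*m + 6) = (m - 5)^2*(m - 3)*(m + 3)*(m + 2)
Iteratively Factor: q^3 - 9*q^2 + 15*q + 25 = (q + 1)*(q^2 - 10*q + 25) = (q - 5)*(q + 1)*(q - 5)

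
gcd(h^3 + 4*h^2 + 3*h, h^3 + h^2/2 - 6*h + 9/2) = h + 3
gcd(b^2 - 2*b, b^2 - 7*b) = b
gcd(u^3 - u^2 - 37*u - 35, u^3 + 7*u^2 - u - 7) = u + 1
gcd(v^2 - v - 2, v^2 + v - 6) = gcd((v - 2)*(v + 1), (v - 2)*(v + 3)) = v - 2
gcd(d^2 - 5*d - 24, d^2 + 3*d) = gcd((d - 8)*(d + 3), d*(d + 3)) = d + 3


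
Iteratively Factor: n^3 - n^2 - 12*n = (n - 4)*(n^2 + 3*n) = n*(n - 4)*(n + 3)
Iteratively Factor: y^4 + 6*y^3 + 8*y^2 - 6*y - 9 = (y + 1)*(y^3 + 5*y^2 + 3*y - 9) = (y + 1)*(y + 3)*(y^2 + 2*y - 3) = (y - 1)*(y + 1)*(y + 3)*(y + 3)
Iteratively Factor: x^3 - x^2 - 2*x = (x + 1)*(x^2 - 2*x) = (x - 2)*(x + 1)*(x)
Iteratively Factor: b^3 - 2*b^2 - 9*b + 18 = (b - 2)*(b^2 - 9) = (b - 3)*(b - 2)*(b + 3)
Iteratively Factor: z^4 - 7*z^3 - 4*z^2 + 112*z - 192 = (z + 4)*(z^3 - 11*z^2 + 40*z - 48) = (z - 3)*(z + 4)*(z^2 - 8*z + 16) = (z - 4)*(z - 3)*(z + 4)*(z - 4)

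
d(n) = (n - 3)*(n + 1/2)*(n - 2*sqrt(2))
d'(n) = (n - 3)*(n + 1/2) + (n - 3)*(n - 2*sqrt(2)) + (n + 1/2)*(n - 2*sqrt(2))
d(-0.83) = -4.62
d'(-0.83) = 16.48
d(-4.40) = -208.61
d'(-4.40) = 110.54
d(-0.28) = 2.24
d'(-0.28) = 8.79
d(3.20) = 0.27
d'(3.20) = 2.19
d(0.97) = 5.55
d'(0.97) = -1.94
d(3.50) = 1.34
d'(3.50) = 5.02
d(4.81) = 19.05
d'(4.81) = 23.72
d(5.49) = 39.70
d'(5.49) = 37.49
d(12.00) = 1031.80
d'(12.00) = 309.69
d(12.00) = 1031.80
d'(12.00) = 309.69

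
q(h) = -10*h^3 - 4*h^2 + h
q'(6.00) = -1127.00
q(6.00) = -2298.00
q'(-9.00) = -2357.00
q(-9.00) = 6957.00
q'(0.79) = -24.04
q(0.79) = -6.64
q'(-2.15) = -120.48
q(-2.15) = 78.74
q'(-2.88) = -224.79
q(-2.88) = 202.82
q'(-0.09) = 1.48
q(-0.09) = -0.12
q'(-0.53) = -3.19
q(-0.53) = -0.16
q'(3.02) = -296.77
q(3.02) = -308.90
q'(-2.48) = -163.67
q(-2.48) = 125.45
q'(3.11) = -314.04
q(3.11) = -336.38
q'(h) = -30*h^2 - 8*h + 1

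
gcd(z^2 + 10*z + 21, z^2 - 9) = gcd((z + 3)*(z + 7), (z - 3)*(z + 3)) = z + 3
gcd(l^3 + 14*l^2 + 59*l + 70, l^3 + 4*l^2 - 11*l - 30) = l^2 + 7*l + 10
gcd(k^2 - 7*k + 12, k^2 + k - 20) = k - 4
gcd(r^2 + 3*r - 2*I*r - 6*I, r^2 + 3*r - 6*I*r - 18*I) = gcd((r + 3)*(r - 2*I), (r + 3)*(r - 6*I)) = r + 3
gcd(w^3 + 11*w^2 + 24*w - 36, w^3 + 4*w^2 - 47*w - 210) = w + 6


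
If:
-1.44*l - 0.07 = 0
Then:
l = -0.05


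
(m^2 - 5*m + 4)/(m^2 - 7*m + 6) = (m - 4)/(m - 6)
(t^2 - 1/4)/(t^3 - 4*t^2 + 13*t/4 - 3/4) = (2*t + 1)/(2*t^2 - 7*t + 3)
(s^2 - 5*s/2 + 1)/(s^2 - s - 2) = (s - 1/2)/(s + 1)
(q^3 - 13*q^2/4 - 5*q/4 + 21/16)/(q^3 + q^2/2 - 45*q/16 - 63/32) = 2*(4*q^2 - 16*q + 7)/(8*q^2 - 2*q - 21)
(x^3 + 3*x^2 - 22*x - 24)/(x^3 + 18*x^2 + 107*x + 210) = (x^2 - 3*x - 4)/(x^2 + 12*x + 35)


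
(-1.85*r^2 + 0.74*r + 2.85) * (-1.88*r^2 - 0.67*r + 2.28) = 3.478*r^4 - 0.1517*r^3 - 10.0718*r^2 - 0.2223*r + 6.498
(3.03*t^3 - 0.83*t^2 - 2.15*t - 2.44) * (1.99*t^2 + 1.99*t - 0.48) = 6.0297*t^5 + 4.378*t^4 - 7.3846*t^3 - 8.7357*t^2 - 3.8236*t + 1.1712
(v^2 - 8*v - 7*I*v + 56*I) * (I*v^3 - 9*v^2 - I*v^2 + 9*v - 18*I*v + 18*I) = I*v^5 - 2*v^4 - 9*I*v^4 + 18*v^3 + 53*I*v^3 - 142*v^2 - 405*I*v^2 + 1134*v + 360*I*v - 1008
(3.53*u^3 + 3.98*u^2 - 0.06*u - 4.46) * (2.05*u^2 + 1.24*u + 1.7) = 7.2365*u^5 + 12.5362*u^4 + 10.8132*u^3 - 2.4514*u^2 - 5.6324*u - 7.582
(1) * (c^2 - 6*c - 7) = c^2 - 6*c - 7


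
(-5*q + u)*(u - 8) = -5*q*u + 40*q + u^2 - 8*u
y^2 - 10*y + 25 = (y - 5)^2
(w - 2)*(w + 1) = w^2 - w - 2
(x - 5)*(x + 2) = x^2 - 3*x - 10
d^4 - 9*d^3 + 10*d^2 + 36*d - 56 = (d - 7)*(d - 2)^2*(d + 2)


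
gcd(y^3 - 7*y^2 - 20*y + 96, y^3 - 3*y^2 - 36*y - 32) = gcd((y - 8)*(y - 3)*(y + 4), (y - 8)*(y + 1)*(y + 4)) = y^2 - 4*y - 32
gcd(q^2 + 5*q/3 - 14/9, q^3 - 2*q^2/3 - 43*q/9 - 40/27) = 1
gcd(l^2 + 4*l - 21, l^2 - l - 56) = l + 7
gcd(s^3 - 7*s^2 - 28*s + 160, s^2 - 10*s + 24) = s - 4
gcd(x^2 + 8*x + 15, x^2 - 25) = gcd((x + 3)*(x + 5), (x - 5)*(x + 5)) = x + 5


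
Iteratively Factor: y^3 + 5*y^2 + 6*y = (y)*(y^2 + 5*y + 6) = y*(y + 3)*(y + 2)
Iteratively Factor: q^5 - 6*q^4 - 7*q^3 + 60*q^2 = (q + 3)*(q^4 - 9*q^3 + 20*q^2) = (q - 5)*(q + 3)*(q^3 - 4*q^2) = q*(q - 5)*(q + 3)*(q^2 - 4*q) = q^2*(q - 5)*(q + 3)*(q - 4)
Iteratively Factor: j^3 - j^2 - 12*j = (j)*(j^2 - j - 12) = j*(j + 3)*(j - 4)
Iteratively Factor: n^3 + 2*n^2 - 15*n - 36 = (n + 3)*(n^2 - n - 12) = (n + 3)^2*(n - 4)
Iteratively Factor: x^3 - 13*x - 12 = (x + 1)*(x^2 - x - 12) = (x + 1)*(x + 3)*(x - 4)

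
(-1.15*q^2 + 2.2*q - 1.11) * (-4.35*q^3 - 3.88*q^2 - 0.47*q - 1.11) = 5.0025*q^5 - 5.108*q^4 - 3.167*q^3 + 4.5493*q^2 - 1.9203*q + 1.2321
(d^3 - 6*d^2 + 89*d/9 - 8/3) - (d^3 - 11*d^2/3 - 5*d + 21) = -7*d^2/3 + 134*d/9 - 71/3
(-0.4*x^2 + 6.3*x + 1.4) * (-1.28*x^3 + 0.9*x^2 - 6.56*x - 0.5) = 0.512*x^5 - 8.424*x^4 + 6.502*x^3 - 39.868*x^2 - 12.334*x - 0.7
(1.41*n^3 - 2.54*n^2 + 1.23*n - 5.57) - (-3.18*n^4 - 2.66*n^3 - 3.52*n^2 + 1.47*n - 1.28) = 3.18*n^4 + 4.07*n^3 + 0.98*n^2 - 0.24*n - 4.29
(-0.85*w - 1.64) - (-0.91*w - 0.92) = 0.0600000000000001*w - 0.72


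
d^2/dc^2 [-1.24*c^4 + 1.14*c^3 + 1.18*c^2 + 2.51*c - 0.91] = -14.88*c^2 + 6.84*c + 2.36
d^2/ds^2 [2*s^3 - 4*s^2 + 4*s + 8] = 12*s - 8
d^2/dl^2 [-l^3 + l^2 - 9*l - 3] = 2 - 6*l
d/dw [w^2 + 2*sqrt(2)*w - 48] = 2*w + 2*sqrt(2)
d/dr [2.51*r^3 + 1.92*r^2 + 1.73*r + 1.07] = 7.53*r^2 + 3.84*r + 1.73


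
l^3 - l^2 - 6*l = l*(l - 3)*(l + 2)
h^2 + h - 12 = (h - 3)*(h + 4)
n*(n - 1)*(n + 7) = n^3 + 6*n^2 - 7*n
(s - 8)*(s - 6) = s^2 - 14*s + 48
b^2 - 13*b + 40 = (b - 8)*(b - 5)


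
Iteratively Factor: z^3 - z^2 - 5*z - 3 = (z - 3)*(z^2 + 2*z + 1) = (z - 3)*(z + 1)*(z + 1)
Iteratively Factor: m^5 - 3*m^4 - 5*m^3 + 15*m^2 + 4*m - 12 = (m - 1)*(m^4 - 2*m^3 - 7*m^2 + 8*m + 12) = (m - 1)*(m + 2)*(m^3 - 4*m^2 + m + 6) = (m - 3)*(m - 1)*(m + 2)*(m^2 - m - 2) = (m - 3)*(m - 1)*(m + 1)*(m + 2)*(m - 2)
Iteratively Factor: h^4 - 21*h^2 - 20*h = (h - 5)*(h^3 + 5*h^2 + 4*h) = (h - 5)*(h + 4)*(h^2 + h) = (h - 5)*(h + 1)*(h + 4)*(h)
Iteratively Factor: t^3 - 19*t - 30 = (t + 2)*(t^2 - 2*t - 15) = (t + 2)*(t + 3)*(t - 5)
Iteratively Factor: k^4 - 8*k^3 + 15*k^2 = (k)*(k^3 - 8*k^2 + 15*k) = k*(k - 3)*(k^2 - 5*k) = k*(k - 5)*(k - 3)*(k)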